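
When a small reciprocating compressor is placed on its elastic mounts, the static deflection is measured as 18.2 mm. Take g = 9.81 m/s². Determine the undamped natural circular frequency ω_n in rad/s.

ω_n = √(g/δ_st) = √(9.81/0.0182) = √539.0 = 23.22 rad/s.

23.2 rad/s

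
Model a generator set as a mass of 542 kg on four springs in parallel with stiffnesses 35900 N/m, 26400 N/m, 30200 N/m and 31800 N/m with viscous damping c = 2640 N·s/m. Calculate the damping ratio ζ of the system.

Parallel springs add: k_eq = 35900 + 26400 + 30200 + 31800 = 124300 N/m.
ω_n = √(k_eq/m) = √(124300/542) = 15.14 rad/s.
Critical damping c_c = 2√(k_eq·m) = 2√(124300 × 542) = 16420 N·s/m, so ζ = c/c_c = 2640/16420 = 0.1608.

0.161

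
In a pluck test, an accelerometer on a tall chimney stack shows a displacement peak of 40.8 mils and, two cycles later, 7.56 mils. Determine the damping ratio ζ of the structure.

0.133

Logarithmic decrement δ = (1/n)·ln(x₀/x_n) = (1/2)·ln(40.8/7.56) = (1/2)·ln(5.397) = 0.8429.
ζ = δ/√(4π² + δ²) = 0.8429/√(39.48 + 0.710) = 0.8429/6.339 = 0.1330.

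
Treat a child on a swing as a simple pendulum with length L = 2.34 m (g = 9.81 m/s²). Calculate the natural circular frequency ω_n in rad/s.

2.05 rad/s

For a simple pendulum ω_n = √(g/L) = √(9.81/2.34) = √4.192 = 2.048 rad/s.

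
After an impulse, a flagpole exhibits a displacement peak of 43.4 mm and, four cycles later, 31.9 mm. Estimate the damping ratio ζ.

0.0122

Logarithmic decrement δ = (1/n)·ln(x₀/x_n) = (1/4)·ln(43.4/31.9) = (1/4)·ln(1.361) = 0.07696.
ζ = δ/√(4π² + δ²) = 0.07696/√(39.48 + 0.00592) = 0.07696/6.284 = 0.01225.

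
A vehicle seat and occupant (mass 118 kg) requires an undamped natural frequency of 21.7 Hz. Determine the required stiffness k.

ω_n = 2πf_n = 2π × 21.7 = 136.3 rad/s.
k = m·ω_n² = 118 × 136.3² = 118 × 18590 = 2194000 N/m.

2190000 N/m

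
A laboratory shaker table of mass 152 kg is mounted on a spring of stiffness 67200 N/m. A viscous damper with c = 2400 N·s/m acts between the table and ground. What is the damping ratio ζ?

0.375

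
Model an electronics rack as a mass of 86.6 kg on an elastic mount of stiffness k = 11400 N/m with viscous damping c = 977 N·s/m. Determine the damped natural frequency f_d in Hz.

1.59 Hz

ω_n = √(k/m) = √(11400/86.6) = 11.47 rad/s.
Critical damping c_c = 2√(k·m) = 2√(11400 × 86.6) = 1987 N·s/m, so ζ = c/c_c = 977/1987 = 0.4916.
ω_d = ω_n√(1 − ζ²) = 11.47 × √(1 − 0.242) = 9.991 rad/s.
f_d = ω_d/(2π) = 1.590 Hz.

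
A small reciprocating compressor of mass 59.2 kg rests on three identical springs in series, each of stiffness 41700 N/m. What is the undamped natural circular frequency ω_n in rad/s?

15.3 rad/s

Series springs: 1/k_eq = 3/41700, so k_eq = 41700/3 = 13900 N/m.
ω_n = √(k_eq/m) = √(13900/59.2) = √234.8 = 15.32 rad/s.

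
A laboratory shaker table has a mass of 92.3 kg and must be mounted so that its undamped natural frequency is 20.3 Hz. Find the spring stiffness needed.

1500000 N/m

ω_n = 2πf_n = 2π × 20.3 = 127.5 rad/s.
k = m·ω_n² = 92.3 × 127.5² = 92.3 × 16270 = 1502000 N/m.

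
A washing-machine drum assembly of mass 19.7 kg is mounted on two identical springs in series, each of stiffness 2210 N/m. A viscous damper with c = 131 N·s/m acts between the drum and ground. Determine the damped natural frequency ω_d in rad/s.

6.71 rad/s

Series springs: 1/k_eq = 2/2210, so k_eq = 2210/2 = 1105 N/m.
ω_n = √(k_eq/m) = √(1105/19.7) = 7.489 rad/s.
Critical damping c_c = 2√(k_eq·m) = 2√(1105 × 19.7) = 295.1 N·s/m, so ζ = c/c_c = 131/295.1 = 0.4439.
ω_d = ω_n√(1 − ζ²) = 7.489 × √(1 − 0.197) = 6.711 rad/s.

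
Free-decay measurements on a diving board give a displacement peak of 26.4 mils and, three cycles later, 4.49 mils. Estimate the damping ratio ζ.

0.0936

Logarithmic decrement δ = (1/n)·ln(x₀/x_n) = (1/3)·ln(26.4/4.49) = (1/3)·ln(5.880) = 0.5905.
ζ = δ/√(4π² + δ²) = 0.5905/√(39.48 + 0.349) = 0.5905/6.311 = 0.09357.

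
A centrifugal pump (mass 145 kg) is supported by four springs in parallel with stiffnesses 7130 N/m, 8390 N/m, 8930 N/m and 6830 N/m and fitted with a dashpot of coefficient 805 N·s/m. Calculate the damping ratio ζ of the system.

0.189

Parallel springs add: k_eq = 7130 + 8390 + 8930 + 6830 = 31280 N/m.
ω_n = √(k_eq/m) = √(31280/145) = 14.69 rad/s.
Critical damping c_c = 2√(k_eq·m) = 2√(31280 × 145) = 4259 N·s/m, so ζ = c/c_c = 805/4259 = 0.1890.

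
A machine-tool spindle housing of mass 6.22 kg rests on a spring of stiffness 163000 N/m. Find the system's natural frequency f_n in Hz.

25.8 Hz

ω_n = √(k/m) = √(163000/6.22) = √26210 = 161.9 rad/s.
f_n = ω_n/(2π) = 161.9/6.283 = 25.76 Hz.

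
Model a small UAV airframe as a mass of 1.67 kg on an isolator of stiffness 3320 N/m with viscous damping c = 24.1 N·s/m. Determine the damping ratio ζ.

0.162

ω_n = √(k/m) = √(3320/1.67) = 44.59 rad/s.
Critical damping c_c = 2√(k·m) = 2√(3320 × 1.67) = 148.9 N·s/m, so ζ = c/c_c = 24.1/148.9 = 0.1618.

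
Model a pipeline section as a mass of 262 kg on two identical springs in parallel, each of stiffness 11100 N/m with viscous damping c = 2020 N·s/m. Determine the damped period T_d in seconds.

Parallel springs add: k_eq = 2 × 11100 = 22200 N/m.
ω_n = √(k_eq/m) = √(22200/262) = 9.205 rad/s.
Critical damping c_c = 2√(k_eq·m) = 2√(22200 × 262) = 4823 N·s/m, so ζ = c/c_c = 2020/4823 = 0.4188.
ω_d = ω_n√(1 − ζ²) = 9.205 × √(1 − 0.175) = 8.359 rad/s.
T_d = 2π/ω_d = 0.7517 s.

0.752 s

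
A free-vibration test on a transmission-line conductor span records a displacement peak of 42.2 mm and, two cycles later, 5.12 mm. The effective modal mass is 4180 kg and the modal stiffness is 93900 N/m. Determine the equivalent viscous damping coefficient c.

6560 N·s/m

Logarithmic decrement δ = (1/n)·ln(x₀/x_n) = (1/2)·ln(42.2/5.12) = (1/2)·ln(8.242) = 1.055.
ζ = δ/√(4π² + δ²) = 1.055/√(39.48 + 1.11) = 1.055/6.371 = 0.1655.
c = ζ · 2√(km) = 0.1655 × 2√(93900 × 4180) = 0.1655 × 39620 = 6559 N·s/m.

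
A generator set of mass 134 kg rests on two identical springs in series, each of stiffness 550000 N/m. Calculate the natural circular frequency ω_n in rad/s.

45.3 rad/s

Series springs: 1/k_eq = 2/550000, so k_eq = 550000/2 = 275000 N/m.
ω_n = √(k_eq/m) = √(275000/134) = √2052 = 45.30 rad/s.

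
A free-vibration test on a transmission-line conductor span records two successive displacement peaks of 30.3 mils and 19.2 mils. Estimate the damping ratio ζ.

Logarithmic decrement δ = (1/n)·ln(x₀/x_n) = (1/1)·ln(30.3/19.2) = (1/1)·ln(1.578) = 0.4562.
ζ = δ/√(4π² + δ²) = 0.4562/√(39.48 + 0.208) = 0.4562/6.300 = 0.07242.

0.0724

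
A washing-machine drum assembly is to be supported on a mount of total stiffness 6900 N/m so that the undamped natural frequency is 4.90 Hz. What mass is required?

7.28 kg

ω_n = 2πf_n = 2π × 4.90 = 30.79 rad/s.
m = k/ω_n² = 6900/30.79² = 6900/947.9 = 7.279 kg.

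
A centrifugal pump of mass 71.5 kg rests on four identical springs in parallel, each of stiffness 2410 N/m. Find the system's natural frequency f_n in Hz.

1.85 Hz

Parallel springs add: k_eq = 4 × 2410 = 9640 N/m.
ω_n = √(k_eq/m) = √(9640/71.5) = √134.8 = 11.61 rad/s.
f_n = ω_n/(2π) = 11.61/6.283 = 1.848 Hz.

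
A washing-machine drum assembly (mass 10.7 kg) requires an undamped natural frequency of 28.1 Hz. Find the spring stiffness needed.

334000 N/m

ω_n = 2πf_n = 2π × 28.1 = 176.6 rad/s.
k = m·ω_n² = 10.7 × 176.6² = 10.7 × 31170 = 333500 N/m.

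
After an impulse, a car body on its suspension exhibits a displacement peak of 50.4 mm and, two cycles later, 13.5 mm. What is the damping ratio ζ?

0.104

Logarithmic decrement δ = (1/n)·ln(x₀/x_n) = (1/2)·ln(50.4/13.5) = (1/2)·ln(3.733) = 0.6587.
ζ = δ/√(4π² + δ²) = 0.6587/√(39.48 + 0.434) = 0.6587/6.318 = 0.1043.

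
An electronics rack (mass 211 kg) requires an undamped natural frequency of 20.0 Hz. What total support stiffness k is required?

ω_n = 2πf_n = 2π × 20.0 = 125.7 rad/s.
k = m·ω_n² = 211 × 125.7² = 211 × 15790 = 3332000 N/m.

3330000 N/m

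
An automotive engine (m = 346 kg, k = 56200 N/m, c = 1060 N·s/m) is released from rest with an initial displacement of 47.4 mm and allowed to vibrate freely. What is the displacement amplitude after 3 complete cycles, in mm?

ζ = c/(2√(km)) = 1060/(2√(56200 × 346)) = 1060/8819 = 0.1202.
Logarithmic decrement δ = 2πζ/√(1 − ζ²) = 2π × 0.1202/√(1 − 0.0144) = 0.7607.
After n cycles, x_n/x₀ = e^(−nδ), so x_3 = 47.4 × e^(−3 × 0.7607) = 47.4 × 0.1021 = 4.838 mm.

4.84 mm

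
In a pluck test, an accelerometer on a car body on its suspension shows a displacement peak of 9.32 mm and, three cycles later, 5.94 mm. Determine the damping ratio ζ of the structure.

Logarithmic decrement δ = (1/n)·ln(x₀/x_n) = (1/3)·ln(9.32/5.94) = (1/3)·ln(1.569) = 0.1502.
ζ = δ/√(4π² + δ²) = 0.1502/√(39.48 + 0.0225) = 0.1502/6.285 = 0.02389.

0.0239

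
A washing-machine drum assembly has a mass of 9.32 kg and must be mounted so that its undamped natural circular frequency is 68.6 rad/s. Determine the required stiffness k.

k = m·ω_n² = 9.32 × 68.60² = 9.32 × 4706 = 43860 N/m.

43900 N/m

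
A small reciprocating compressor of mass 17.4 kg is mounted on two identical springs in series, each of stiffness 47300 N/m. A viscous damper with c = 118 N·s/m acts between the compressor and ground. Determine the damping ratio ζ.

0.0920

Series springs: 1/k_eq = 2/47300, so k_eq = 47300/2 = 23650 N/m.
ω_n = √(k_eq/m) = √(23650/17.4) = 36.87 rad/s.
Critical damping c_c = 2√(k_eq·m) = 2√(23650 × 17.4) = 1283 N·s/m, so ζ = c/c_c = 118/1283 = 0.09197.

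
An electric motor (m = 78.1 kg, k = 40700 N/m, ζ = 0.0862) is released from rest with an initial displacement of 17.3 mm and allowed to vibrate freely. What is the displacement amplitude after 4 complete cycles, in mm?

1.97 mm

Logarithmic decrement δ = 2πζ/√(1 − ζ²) = 2π × 0.08620/√(1 − 0.00743) = 0.5436.
After n cycles, x_n/x₀ = e^(−nδ), so x_4 = 17.3 × e^(−4 × 0.5436) = 17.3 × 0.1137 = 1.966 mm.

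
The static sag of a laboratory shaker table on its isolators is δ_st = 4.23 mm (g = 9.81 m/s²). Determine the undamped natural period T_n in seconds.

ω_n = √(g/δ_st) = √(9.81/0.00423) = √2319 = 48.16 rad/s.
T_n = 2π/ω_n = 6.283/48.16 = 0.1305 s.

0.130 s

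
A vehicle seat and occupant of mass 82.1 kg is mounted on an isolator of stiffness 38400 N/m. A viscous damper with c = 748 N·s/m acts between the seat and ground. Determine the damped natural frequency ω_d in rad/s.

21.1 rad/s

ω_n = √(k/m) = √(38400/82.1) = 21.63 rad/s.
Critical damping c_c = 2√(k·m) = 2√(38400 × 82.1) = 3551 N·s/m, so ζ = c/c_c = 748/3551 = 0.2106.
ω_d = ω_n√(1 − ζ²) = 21.63 × √(1 − 0.0444) = 21.14 rad/s.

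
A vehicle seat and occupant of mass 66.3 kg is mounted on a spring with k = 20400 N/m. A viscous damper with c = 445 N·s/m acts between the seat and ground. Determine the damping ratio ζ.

0.191

ω_n = √(k/m) = √(20400/66.3) = 17.54 rad/s.
Critical damping c_c = 2√(k·m) = 2√(20400 × 66.3) = 2326 N·s/m, so ζ = c/c_c = 445/2326 = 0.1913.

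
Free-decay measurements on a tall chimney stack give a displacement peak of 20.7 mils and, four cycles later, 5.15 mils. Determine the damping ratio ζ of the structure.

Logarithmic decrement δ = (1/n)·ln(x₀/x_n) = (1/4)·ln(20.7/5.15) = (1/4)·ln(4.019) = 0.3478.
ζ = δ/√(4π² + δ²) = 0.3478/√(39.48 + 0.121) = 0.3478/6.293 = 0.05527.

0.0553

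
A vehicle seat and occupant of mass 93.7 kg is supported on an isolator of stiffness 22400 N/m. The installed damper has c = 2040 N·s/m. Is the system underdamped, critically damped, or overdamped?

c_c = 2√(k·m) = 2898 N·s/m; ζ = c/c_c = 2040/2898 = 0.704.
Since ζ < 1 the system is underdamped.

underdamped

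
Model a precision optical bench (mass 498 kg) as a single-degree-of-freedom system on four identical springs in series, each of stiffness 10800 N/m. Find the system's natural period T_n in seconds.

Series springs: 1/k_eq = 4/10800, so k_eq = 10800/4 = 2700 N/m.
ω_n = √(k_eq/m) = √(2700/498) = √5.422 = 2.328 rad/s.
T_n = 2π/ω_n = 6.283/2.328 = 2.698 s.

2.70 s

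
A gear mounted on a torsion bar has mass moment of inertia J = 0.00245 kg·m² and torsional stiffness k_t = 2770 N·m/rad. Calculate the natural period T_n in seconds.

ω_n = √(k_t/J) = √(2770/0.00245) = √1131000 = 1063 rad/s.
T_n = 2π/ω_n = 6.283/1063 = 0.005909 s.

0.00591 s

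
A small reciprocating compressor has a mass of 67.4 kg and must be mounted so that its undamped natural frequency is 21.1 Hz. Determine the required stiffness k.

1180000 N/m

ω_n = 2πf_n = 2π × 21.1 = 132.6 rad/s.
k = m·ω_n² = 67.4 × 132.6² = 67.4 × 17580 = 1185000 N/m.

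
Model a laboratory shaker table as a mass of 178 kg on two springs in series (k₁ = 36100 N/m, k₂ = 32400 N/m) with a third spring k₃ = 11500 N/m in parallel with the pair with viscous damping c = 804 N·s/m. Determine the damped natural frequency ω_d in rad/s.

12.5 rad/s

Series pair: k_s = k₁k₂/(k₁+k₂) = (36100)(32400)/(36100 + 32400) = 17080 N/m. In parallel with k₃: k_eq = 17080 + 11500 = 28580 N/m.
ω_n = √(k_eq/m) = √(28580/178) = 12.67 rad/s.
Critical damping c_c = 2√(k_eq·m) = 2√(28580 × 178) = 4511 N·s/m, so ζ = c/c_c = 804/4511 = 0.1782.
ω_d = ω_n√(1 − ζ²) = 12.67 × √(1 − 0.0318) = 12.47 rad/s.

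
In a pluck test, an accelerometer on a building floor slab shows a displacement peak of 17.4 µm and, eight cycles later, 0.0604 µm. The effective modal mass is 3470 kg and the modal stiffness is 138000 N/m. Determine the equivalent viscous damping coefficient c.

4900 N·s/m

Logarithmic decrement δ = (1/n)·ln(x₀/x_n) = (1/8)·ln(17.4/0.0604) = (1/8)·ln(288.1) = 0.7079.
ζ = δ/√(4π² + δ²) = 0.7079/√(39.48 + 0.501) = 0.7079/6.323 = 0.1120.
c = ζ · 2√(km) = 0.1120 × 2√(138000 × 3470) = 0.1120 × 43770 = 4900 N·s/m.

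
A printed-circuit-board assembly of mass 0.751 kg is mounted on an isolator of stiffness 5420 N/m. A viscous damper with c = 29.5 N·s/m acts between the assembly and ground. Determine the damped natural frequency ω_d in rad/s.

82.7 rad/s

ω_n = √(k/m) = √(5420/0.751) = 84.95 rad/s.
Critical damping c_c = 2√(k·m) = 2√(5420 × 0.751) = 127.6 N·s/m, so ζ = c/c_c = 29.5/127.6 = 0.2312.
ω_d = ω_n√(1 − ζ²) = 84.95 × √(1 − 0.0534) = 82.65 rad/s.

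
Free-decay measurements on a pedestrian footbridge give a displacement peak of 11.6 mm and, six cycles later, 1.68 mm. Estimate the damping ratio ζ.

0.0512

Logarithmic decrement δ = (1/n)·ln(x₀/x_n) = (1/6)·ln(11.6/1.68) = (1/6)·ln(6.905) = 0.3220.
ζ = δ/√(4π² + δ²) = 0.3220/√(39.48 + 0.104) = 0.3220/6.291 = 0.05119.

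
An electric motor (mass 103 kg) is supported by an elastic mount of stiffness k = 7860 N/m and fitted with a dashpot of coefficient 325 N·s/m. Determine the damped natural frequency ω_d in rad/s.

ω_n = √(k/m) = √(7860/103) = 8.736 rad/s.
Critical damping c_c = 2√(k·m) = 2√(7860 × 103) = 1800 N·s/m, so ζ = c/c_c = 325/1800 = 0.1806.
ω_d = ω_n√(1 − ζ²) = 8.736 × √(1 − 0.0326) = 8.592 rad/s.

8.59 rad/s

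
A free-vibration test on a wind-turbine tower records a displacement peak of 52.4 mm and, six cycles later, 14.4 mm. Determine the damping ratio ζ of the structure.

0.0342

Logarithmic decrement δ = (1/n)·ln(x₀/x_n) = (1/6)·ln(52.4/14.4) = (1/6)·ln(3.639) = 0.2153.
ζ = δ/√(4π² + δ²) = 0.2153/√(39.48 + 0.0463) = 0.2153/6.287 = 0.03424.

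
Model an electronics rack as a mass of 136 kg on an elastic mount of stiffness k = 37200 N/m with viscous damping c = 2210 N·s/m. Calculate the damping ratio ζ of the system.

ω_n = √(k/m) = √(37200/136) = 16.54 rad/s.
Critical damping c_c = 2√(k·m) = 2√(37200 × 136) = 4499 N·s/m, so ζ = c/c_c = 2210/4499 = 0.4913.

0.491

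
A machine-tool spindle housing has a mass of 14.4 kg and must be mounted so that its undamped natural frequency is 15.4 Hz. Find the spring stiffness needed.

135000 N/m

ω_n = 2πf_n = 2π × 15.4 = 96.76 rad/s.
k = m·ω_n² = 14.4 × 96.76² = 14.4 × 9363 = 134800 N/m.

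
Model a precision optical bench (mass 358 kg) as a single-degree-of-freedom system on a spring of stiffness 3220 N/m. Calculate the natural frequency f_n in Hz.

ω_n = √(k/m) = √(3220/358) = √8.994 = 2.999 rad/s.
f_n = ω_n/(2π) = 2.999/6.283 = 0.4773 Hz.

0.477 Hz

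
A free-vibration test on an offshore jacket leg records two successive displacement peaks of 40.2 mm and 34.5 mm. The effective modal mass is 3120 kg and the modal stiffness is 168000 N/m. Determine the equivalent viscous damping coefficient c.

1110 N·s/m

Logarithmic decrement δ = (1/n)·ln(x₀/x_n) = (1/1)·ln(40.2/34.5) = (1/1)·ln(1.165) = 0.1529.
ζ = δ/√(4π² + δ²) = 0.1529/√(39.48 + 0.0234) = 0.1529/6.285 = 0.02433.
c = ζ · 2√(km) = 0.02433 × 2√(168000 × 3120) = 0.02433 × 45790 = 1114 N·s/m.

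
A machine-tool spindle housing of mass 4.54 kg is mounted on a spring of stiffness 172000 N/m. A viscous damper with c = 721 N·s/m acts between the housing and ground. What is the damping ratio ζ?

0.408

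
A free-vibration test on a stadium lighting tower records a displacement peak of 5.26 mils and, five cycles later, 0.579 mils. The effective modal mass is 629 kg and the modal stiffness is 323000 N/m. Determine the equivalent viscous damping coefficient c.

2000 N·s/m

Logarithmic decrement δ = (1/n)·ln(x₀/x_n) = (1/5)·ln(5.26/0.579) = (1/5)·ln(9.085) = 0.4413.
ζ = δ/√(4π² + δ²) = 0.4413/√(39.48 + 0.195) = 0.4413/6.299 = 0.07007.
c = ζ · 2√(km) = 0.07007 × 2√(323000 × 629) = 0.07007 × 28510 = 1997 N·s/m.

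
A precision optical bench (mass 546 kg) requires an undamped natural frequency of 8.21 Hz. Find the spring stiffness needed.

1450000 N/m

ω_n = 2πf_n = 2π × 8.21 = 51.58 rad/s.
k = m·ω_n² = 546 × 51.58² = 546 × 2661 = 1453000 N/m.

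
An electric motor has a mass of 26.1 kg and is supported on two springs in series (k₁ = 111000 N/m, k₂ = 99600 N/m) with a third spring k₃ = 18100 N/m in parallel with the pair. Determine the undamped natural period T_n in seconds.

0.121 s

Series pair: k_s = k₁k₂/(k₁+k₂) = (111000)(99600)/(111000 + 99600) = 52500 N/m. In parallel with k₃: k_eq = 52500 + 18100 = 70600 N/m.
ω_n = √(k_eq/m) = √(70600/26.1) = √2705 = 52.01 rad/s.
T_n = 2π/ω_n = 6.283/52.01 = 0.1208 s.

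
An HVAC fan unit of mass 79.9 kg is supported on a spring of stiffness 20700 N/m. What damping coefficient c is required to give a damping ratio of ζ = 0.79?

c_c = 2√(k·m) = 2√(20700 × 79.9) = 2572 N·s/m.
c = ζ·c_c = 0.79 × 2572 = 2032 N·s/m.

2030 N·s/m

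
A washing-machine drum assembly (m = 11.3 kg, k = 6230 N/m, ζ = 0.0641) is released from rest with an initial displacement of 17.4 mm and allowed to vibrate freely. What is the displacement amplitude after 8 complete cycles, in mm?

Logarithmic decrement δ = 2πζ/√(1 − ζ²) = 2π × 0.06410/√(1 − 0.00411) = 0.4036.
After n cycles, x_n/x₀ = e^(−nδ), so x_8 = 17.4 × e^(−8 × 0.4036) = 17.4 × 0.03961 = 0.6892 mm.

0.689 mm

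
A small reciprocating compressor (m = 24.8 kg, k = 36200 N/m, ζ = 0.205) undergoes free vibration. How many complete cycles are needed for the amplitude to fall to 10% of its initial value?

Logarithmic decrement δ = 2πζ/√(1 − ζ²) = 2π × 0.2050/√(1 − 0.0420) = 1.316.
x_n/x₀ = e^(−nδ) ≤ 0.1; take ln: n ≥ ln(1/0.1)/δ = 2.303/1.316 = 1.750.
So 2 complete cycles are required.

2 cycles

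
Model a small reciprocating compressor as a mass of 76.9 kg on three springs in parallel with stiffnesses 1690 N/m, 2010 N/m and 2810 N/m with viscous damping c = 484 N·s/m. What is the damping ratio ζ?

0.342

Parallel springs add: k_eq = 1690 + 2010 + 2810 = 6510 N/m.
ω_n = √(k_eq/m) = √(6510/76.9) = 9.201 rad/s.
Critical damping c_c = 2√(k_eq·m) = 2√(6510 × 76.9) = 1415 N·s/m, so ζ = c/c_c = 484/1415 = 0.3420.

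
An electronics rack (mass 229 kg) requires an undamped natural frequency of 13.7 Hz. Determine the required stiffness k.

1700000 N/m

ω_n = 2πf_n = 2π × 13.7 = 86.08 rad/s.
k = m·ω_n² = 229 × 86.08² = 229 × 7410 = 1697000 N/m.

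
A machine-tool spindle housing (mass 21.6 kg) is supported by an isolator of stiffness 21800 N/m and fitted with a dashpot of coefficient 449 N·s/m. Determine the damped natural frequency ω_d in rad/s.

ω_n = √(k/m) = √(21800/21.6) = 31.77 rad/s.
Critical damping c_c = 2√(k·m) = 2√(21800 × 21.6) = 1372 N·s/m, so ζ = c/c_c = 449/1372 = 0.3272.
ω_d = ω_n√(1 − ζ²) = 31.77 × √(1 − 0.107) = 30.02 rad/s.

30.0 rad/s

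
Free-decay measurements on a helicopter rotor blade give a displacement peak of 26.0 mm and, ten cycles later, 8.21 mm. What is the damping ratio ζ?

0.0183

Logarithmic decrement δ = (1/n)·ln(x₀/x_n) = (1/10)·ln(26.0/8.21) = (1/10)·ln(3.167) = 0.1153.
ζ = δ/√(4π² + δ²) = 0.1153/√(39.48 + 0.0133) = 0.1153/6.284 = 0.01834.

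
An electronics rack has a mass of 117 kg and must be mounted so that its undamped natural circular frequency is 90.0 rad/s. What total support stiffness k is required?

948000 N/m

k = m·ω_n² = 117 × 90.00² = 117 × 8100 = 947700 N/m.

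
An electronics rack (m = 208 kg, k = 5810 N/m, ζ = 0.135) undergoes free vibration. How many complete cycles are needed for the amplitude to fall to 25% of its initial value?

Logarithmic decrement δ = 2πζ/√(1 − ζ²) = 2π × 0.1350/√(1 − 0.0182) = 0.8561.
x_n/x₀ = e^(−nδ) ≤ 0.25; take ln: n ≥ ln(1/0.25)/δ = 1.386/0.8561 = 1.619.
So 2 complete cycles are required.

2 cycles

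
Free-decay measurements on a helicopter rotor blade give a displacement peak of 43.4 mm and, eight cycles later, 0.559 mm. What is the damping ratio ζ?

Logarithmic decrement δ = (1/n)·ln(x₀/x_n) = (1/8)·ln(43.4/0.559) = (1/8)·ln(77.64) = 0.5440.
ζ = δ/√(4π² + δ²) = 0.5440/√(39.48 + 0.296) = 0.5440/6.307 = 0.08626.

0.0863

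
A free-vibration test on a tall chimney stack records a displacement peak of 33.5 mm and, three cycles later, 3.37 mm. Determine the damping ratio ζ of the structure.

Logarithmic decrement δ = (1/n)·ln(x₀/x_n) = (1/3)·ln(33.5/3.37) = (1/3)·ln(9.941) = 0.7655.
ζ = δ/√(4π² + δ²) = 0.7655/√(39.48 + 0.586) = 0.7655/6.330 = 0.1209.

0.121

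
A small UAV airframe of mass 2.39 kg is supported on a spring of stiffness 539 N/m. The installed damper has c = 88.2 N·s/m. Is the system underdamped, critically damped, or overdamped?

overdamped

c_c = 2√(k·m) = 71.78 N·s/m; ζ = c/c_c = 88.2/71.78 = 1.23.
Since ζ > 1 the system is overdamped.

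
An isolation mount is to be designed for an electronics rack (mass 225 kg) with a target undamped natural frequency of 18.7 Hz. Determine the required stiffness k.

3110000 N/m

ω_n = 2πf_n = 2π × 18.7 = 117.5 rad/s.
k = m·ω_n² = 225 × 117.5² = 225 × 13810 = 3106000 N/m.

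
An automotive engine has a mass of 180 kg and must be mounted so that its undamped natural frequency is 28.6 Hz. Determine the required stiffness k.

ω_n = 2πf_n = 2π × 28.6 = 179.7 rad/s.
k = m·ω_n² = 180 × 179.7² = 180 × 32290 = 5813000 N/m.

5810000 N/m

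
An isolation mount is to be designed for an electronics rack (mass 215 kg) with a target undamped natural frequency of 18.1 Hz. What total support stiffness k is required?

ω_n = 2πf_n = 2π × 18.1 = 113.7 rad/s.
k = m·ω_n² = 215 × 113.7² = 215 × 12930 = 2781000 N/m.

2780000 N/m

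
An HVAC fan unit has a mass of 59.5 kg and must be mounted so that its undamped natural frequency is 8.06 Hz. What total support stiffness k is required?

153000 N/m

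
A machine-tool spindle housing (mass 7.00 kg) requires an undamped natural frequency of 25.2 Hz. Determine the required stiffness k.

ω_n = 2πf_n = 2π × 25.2 = 158.3 rad/s.
k = m·ω_n² = 7.00 × 158.3² = 7.00 × 25070 = 175500 N/m.

175000 N/m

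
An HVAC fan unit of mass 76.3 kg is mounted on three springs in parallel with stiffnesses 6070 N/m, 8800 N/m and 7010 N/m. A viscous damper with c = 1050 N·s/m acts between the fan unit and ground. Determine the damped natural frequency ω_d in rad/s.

15.5 rad/s

Parallel springs add: k_eq = 6070 + 8800 + 7010 = 21880 N/m.
ω_n = √(k_eq/m) = √(21880/76.3) = 16.93 rad/s.
Critical damping c_c = 2√(k_eq·m) = 2√(21880 × 76.3) = 2584 N·s/m, so ζ = c/c_c = 1050/2584 = 0.4063.
ω_d = ω_n√(1 − ζ²) = 16.93 × √(1 − 0.165) = 15.47 rad/s.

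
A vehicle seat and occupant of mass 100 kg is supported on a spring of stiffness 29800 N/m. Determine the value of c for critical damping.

3450 N·s/m

c_c = 2√(k·m) = 2√(29800 × 100) = 2 × 1726 = 3453 N·s/m.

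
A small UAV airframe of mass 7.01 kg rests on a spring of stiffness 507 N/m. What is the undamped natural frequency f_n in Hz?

1.35 Hz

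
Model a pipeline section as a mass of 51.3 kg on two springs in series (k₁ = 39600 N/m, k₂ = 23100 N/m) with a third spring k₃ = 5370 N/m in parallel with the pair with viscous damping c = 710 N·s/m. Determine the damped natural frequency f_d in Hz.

Series pair: k_s = k₁k₂/(k₁+k₂) = (39600)(23100)/(39600 + 23100) = 14590 N/m. In parallel with k₃: k_eq = 14590 + 5370 = 19960 N/m.
ω_n = √(k_eq/m) = √(19960/51.3) = 19.72 rad/s.
Critical damping c_c = 2√(k_eq·m) = 2√(19960 × 51.3) = 2024 N·s/m, so ζ = c/c_c = 710/2024 = 0.3508.
ω_d = ω_n√(1 − ζ²) = 19.72 × √(1 − 0.123) = 18.47 rad/s.
f_d = ω_d/(2π) = 2.940 Hz.

2.94 Hz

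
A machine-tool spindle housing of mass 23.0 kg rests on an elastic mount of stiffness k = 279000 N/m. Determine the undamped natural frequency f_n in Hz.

17.5 Hz

ω_n = √(k/m) = √(279000/23.0) = √12130 = 110.1 rad/s.
f_n = ω_n/(2π) = 110.1/6.283 = 17.53 Hz.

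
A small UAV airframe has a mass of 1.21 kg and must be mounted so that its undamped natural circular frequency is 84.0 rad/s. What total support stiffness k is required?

8540 N/m

k = m·ω_n² = 1.21 × 84.00² = 1.21 × 7056 = 8538 N/m.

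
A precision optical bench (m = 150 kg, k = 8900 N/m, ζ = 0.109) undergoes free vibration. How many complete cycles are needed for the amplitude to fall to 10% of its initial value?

Logarithmic decrement δ = 2πζ/√(1 − ζ²) = 2π × 0.1090/√(1 − 0.0119) = 0.6890.
x_n/x₀ = e^(−nδ) ≤ 0.1; take ln: n ≥ ln(1/0.1)/δ = 2.303/0.6890 = 3.342.
So 4 complete cycles are required.

4 cycles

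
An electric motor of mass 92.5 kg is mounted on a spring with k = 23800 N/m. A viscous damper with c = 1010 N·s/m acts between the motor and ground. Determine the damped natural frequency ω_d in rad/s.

ω_n = √(k/m) = √(23800/92.5) = 16.04 rad/s.
Critical damping c_c = 2√(k·m) = 2√(23800 × 92.5) = 2967 N·s/m, so ζ = c/c_c = 1010/2967 = 0.3404.
ω_d = ω_n√(1 − ζ²) = 16.04 × √(1 − 0.116) = 15.08 rad/s.

15.1 rad/s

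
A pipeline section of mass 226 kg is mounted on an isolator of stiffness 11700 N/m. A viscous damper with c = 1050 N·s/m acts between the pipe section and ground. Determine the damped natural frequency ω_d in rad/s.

6.81 rad/s

ω_n = √(k/m) = √(11700/226) = 7.195 rad/s.
Critical damping c_c = 2√(k·m) = 2√(11700 × 226) = 3252 N·s/m, so ζ = c/c_c = 1050/3252 = 0.3229.
ω_d = ω_n√(1 − ζ²) = 7.195 × √(1 − 0.104) = 6.810 rad/s.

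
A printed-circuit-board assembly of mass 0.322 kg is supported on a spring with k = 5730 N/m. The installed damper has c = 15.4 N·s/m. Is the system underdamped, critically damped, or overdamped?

c_c = 2√(k·m) = 85.91 N·s/m; ζ = c/c_c = 15.4/85.91 = 0.179.
Since ζ < 1 the system is underdamped.

underdamped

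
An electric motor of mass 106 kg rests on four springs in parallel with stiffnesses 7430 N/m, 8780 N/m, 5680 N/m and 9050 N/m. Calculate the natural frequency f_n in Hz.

2.72 Hz

Parallel springs add: k_eq = 7430 + 8780 + 5680 + 9050 = 30940 N/m.
ω_n = √(k_eq/m) = √(30940/106) = √291.9 = 17.08 rad/s.
f_n = ω_n/(2π) = 17.08/6.283 = 2.719 Hz.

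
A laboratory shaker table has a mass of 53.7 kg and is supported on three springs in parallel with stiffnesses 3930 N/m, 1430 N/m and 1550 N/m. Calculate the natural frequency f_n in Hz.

1.81 Hz

Parallel springs add: k_eq = 3930 + 1430 + 1550 = 6910 N/m.
ω_n = √(k_eq/m) = √(6910/53.7) = √128.7 = 11.34 rad/s.
f_n = ω_n/(2π) = 11.34/6.283 = 1.805 Hz.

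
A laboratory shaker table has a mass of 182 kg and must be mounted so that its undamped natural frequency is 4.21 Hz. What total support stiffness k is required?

ω_n = 2πf_n = 2π × 4.21 = 26.45 rad/s.
k = m·ω_n² = 182 × 26.45² = 182 × 699.7 = 127300 N/m.

127000 N/m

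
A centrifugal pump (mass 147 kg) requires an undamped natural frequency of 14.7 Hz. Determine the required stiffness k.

1250000 N/m

ω_n = 2πf_n = 2π × 14.7 = 92.36 rad/s.
k = m·ω_n² = 147 × 92.36² = 147 × 8531 = 1254000 N/m.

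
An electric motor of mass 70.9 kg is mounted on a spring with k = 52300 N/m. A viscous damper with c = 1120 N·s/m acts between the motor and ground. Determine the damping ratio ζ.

0.291

ω_n = √(k/m) = √(52300/70.9) = 27.16 rad/s.
Critical damping c_c = 2√(k·m) = 2√(52300 × 70.9) = 3851 N·s/m, so ζ = c/c_c = 1120/3851 = 0.2908.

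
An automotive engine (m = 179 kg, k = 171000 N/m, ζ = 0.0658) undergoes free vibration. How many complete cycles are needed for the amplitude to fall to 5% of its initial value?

8 cycles

Logarithmic decrement δ = 2πζ/√(1 − ζ²) = 2π × 0.06580/√(1 − 0.00433) = 0.4143.
x_n/x₀ = e^(−nδ) ≤ 0.05; take ln: n ≥ ln(1/0.05)/δ = 2.996/0.4143 = 7.230.
So 8 complete cycles are required.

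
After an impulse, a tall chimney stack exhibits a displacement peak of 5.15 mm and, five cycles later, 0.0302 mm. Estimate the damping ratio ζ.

0.161

Logarithmic decrement δ = (1/n)·ln(x₀/x_n) = (1/5)·ln(5.15/0.0302) = (1/5)·ln(170.5) = 1.028.
ζ = δ/√(4π² + δ²) = 1.028/√(39.48 + 1.06) = 1.028/6.367 = 0.1614.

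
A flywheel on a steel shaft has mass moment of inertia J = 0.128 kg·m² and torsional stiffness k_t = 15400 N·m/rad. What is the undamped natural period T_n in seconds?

0.0181 s

ω_n = √(k_t/J) = √(15400/0.128) = √120300 = 346.9 rad/s.
T_n = 2π/ω_n = 6.283/346.9 = 0.01811 s.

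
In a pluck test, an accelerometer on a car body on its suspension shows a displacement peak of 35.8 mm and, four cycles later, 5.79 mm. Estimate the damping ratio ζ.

Logarithmic decrement δ = (1/n)·ln(x₀/x_n) = (1/4)·ln(35.8/5.79) = (1/4)·ln(6.183) = 0.4555.
ζ = δ/√(4π² + δ²) = 0.4555/√(39.48 + 0.207) = 0.4555/6.300 = 0.07230.

0.0723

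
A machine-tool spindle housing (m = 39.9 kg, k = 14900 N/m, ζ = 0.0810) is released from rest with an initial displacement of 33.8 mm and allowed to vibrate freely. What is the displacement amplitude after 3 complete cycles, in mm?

7.31 mm

Logarithmic decrement δ = 2πζ/√(1 − ζ²) = 2π × 0.08100/√(1 − 0.00656) = 0.5106.
After n cycles, x_n/x₀ = e^(−nδ), so x_3 = 33.8 × e^(−3 × 0.5106) = 33.8 × 0.2161 = 7.305 mm.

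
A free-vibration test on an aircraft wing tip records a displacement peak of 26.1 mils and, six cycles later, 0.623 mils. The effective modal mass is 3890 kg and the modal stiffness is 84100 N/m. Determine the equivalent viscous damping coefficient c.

3570 N·s/m

Logarithmic decrement δ = (1/n)·ln(x₀/x_n) = (1/6)·ln(26.1/0.623) = (1/6)·ln(41.89) = 0.6225.
ζ = δ/√(4π² + δ²) = 0.6225/√(39.48 + 0.388) = 0.6225/6.314 = 0.09860.
c = ζ · 2√(km) = 0.09860 × 2√(84100 × 3890) = 0.09860 × 36170 = 3567 N·s/m.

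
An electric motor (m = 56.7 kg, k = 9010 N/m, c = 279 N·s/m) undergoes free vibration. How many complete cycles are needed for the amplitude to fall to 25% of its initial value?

2 cycles

ζ = c/(2√(km)) = 279/(2√(9010 × 56.7)) = 279/1429 = 0.1952.
Logarithmic decrement δ = 2πζ/√(1 − ζ²) = 2π × 0.1952/√(1 − 0.0381) = 1.250.
x_n/x₀ = e^(−nδ) ≤ 0.25; take ln: n ≥ ln(1/0.25)/δ = 1.386/1.250 = 1.109.
So 2 complete cycles are required.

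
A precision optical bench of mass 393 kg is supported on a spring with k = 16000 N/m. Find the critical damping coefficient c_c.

c_c = 2√(k·m) = 2√(16000 × 393) = 2 × 2508 = 5015 N·s/m.

5020 N·s/m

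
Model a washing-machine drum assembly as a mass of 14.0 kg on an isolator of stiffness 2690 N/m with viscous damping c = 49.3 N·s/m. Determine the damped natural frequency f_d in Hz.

2.19 Hz

ω_n = √(k/m) = √(2690/14.0) = 13.86 rad/s.
Critical damping c_c = 2√(k·m) = 2√(2690 × 14.0) = 388.1 N·s/m, so ζ = c/c_c = 49.3/388.1 = 0.1270.
ω_d = ω_n√(1 − ζ²) = 13.86 × √(1 − 0.0161) = 13.75 rad/s.
f_d = ω_d/(2π) = 2.188 Hz.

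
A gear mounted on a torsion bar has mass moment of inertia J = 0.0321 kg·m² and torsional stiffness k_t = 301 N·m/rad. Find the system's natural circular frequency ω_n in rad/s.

96.8 rad/s

ω_n = √(k_t/J) = √(301/0.0321) = √9377 = 96.83 rad/s.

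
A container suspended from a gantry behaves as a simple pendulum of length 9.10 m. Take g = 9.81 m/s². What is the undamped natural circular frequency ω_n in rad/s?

1.04 rad/s

For a simple pendulum ω_n = √(g/L) = √(9.81/9.10) = √1.078 = 1.038 rad/s.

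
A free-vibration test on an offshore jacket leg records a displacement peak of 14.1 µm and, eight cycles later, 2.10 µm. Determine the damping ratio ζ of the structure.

Logarithmic decrement δ = (1/n)·ln(x₀/x_n) = (1/8)·ln(14.1/2.10) = (1/8)·ln(6.714) = 0.2380.
ζ = δ/√(4π² + δ²) = 0.2380/√(39.48 + 0.0567) = 0.2380/6.288 = 0.03786.

0.0379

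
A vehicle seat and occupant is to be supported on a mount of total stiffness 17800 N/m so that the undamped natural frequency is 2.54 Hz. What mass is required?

69.9 kg

ω_n = 2πf_n = 2π × 2.54 = 15.96 rad/s.
m = k/ω_n² = 17800/15.96² = 17800/254.7 = 69.89 kg.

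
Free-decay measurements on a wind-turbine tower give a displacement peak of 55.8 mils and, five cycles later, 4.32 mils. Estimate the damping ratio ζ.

0.0812

Logarithmic decrement δ = (1/n)·ln(x₀/x_n) = (1/5)·ln(55.8/4.32) = (1/5)·ln(12.92) = 0.5117.
ζ = δ/√(4π² + δ²) = 0.5117/√(39.48 + 0.262) = 0.5117/6.304 = 0.08117.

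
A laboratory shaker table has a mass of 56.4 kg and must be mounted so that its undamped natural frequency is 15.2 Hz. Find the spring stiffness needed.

ω_n = 2πf_n = 2π × 15.2 = 95.50 rad/s.
k = m·ω_n² = 56.4 × 95.50² = 56.4 × 9121 = 514400 N/m.

514000 N/m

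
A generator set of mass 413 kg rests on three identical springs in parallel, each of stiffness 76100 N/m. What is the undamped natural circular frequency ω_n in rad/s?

Parallel springs add: k_eq = 3 × 76100 = 228300 N/m.
ω_n = √(k_eq/m) = √(228300/413) = √552.8 = 23.51 rad/s.

23.5 rad/s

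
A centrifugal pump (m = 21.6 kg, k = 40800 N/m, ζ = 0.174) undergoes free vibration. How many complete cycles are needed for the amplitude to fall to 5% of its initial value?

3 cycles

Logarithmic decrement δ = 2πζ/√(1 − ζ²) = 2π × 0.1740/√(1 − 0.0303) = 1.110.
x_n/x₀ = e^(−nδ) ≤ 0.05; take ln: n ≥ ln(1/0.05)/δ = 2.996/1.110 = 2.698.
So 3 complete cycles are required.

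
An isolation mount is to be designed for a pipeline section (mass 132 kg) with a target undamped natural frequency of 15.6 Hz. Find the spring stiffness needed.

1270000 N/m

ω_n = 2πf_n = 2π × 15.6 = 98.02 rad/s.
k = m·ω_n² = 132 × 98.02² = 132 × 9607 = 1268000 N/m.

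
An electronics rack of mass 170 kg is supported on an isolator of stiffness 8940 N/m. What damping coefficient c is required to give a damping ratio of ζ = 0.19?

468 N·s/m

c_c = 2√(k·m) = 2√(8940 × 170) = 2466 N·s/m.
c = ζ·c_c = 0.19 × 2466 = 468.5 N·s/m.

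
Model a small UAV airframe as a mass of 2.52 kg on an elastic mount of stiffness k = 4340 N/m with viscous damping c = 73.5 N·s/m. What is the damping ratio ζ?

0.351

ω_n = √(k/m) = √(4340/2.52) = 41.50 rad/s.
Critical damping c_c = 2√(k·m) = 2√(4340 × 2.52) = 209.2 N·s/m, so ζ = c/c_c = 73.5/209.2 = 0.3514.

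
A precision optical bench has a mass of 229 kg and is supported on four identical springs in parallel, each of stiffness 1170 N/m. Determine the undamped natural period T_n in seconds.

Parallel springs add: k_eq = 4 × 1170 = 4680 N/m.
ω_n = √(k_eq/m) = √(4680/229) = √20.44 = 4.521 rad/s.
T_n = 2π/ω_n = 6.283/4.521 = 1.390 s.

1.39 s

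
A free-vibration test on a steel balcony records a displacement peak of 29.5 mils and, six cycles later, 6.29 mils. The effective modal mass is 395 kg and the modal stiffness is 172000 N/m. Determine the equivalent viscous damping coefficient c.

Logarithmic decrement δ = (1/n)·ln(x₀/x_n) = (1/6)·ln(29.5/6.29) = (1/6)·ln(4.690) = 0.2576.
ζ = δ/√(4π² + δ²) = 0.2576/√(39.48 + 0.0663) = 0.2576/6.288 = 0.04096.
c = ζ · 2√(km) = 0.04096 × 2√(172000 × 395) = 0.04096 × 16490 = 675.2 N·s/m.

675 N·s/m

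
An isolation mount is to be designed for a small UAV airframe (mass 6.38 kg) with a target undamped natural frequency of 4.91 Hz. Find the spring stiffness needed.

ω_n = 2πf_n = 2π × 4.91 = 30.85 rad/s.
k = m·ω_n² = 6.38 × 30.85² = 6.38 × 951.7 = 6072 N/m.

6070 N/m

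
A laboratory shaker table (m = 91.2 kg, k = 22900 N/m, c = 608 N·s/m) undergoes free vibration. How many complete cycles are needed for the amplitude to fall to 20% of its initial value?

2 cycles

ζ = c/(2√(km)) = 608/(2√(22900 × 91.2)) = 608/2890 = 0.2104.
Logarithmic decrement δ = 2πζ/√(1 − ζ²) = 2π × 0.2104/√(1 − 0.0443) = 1.352.
x_n/x₀ = e^(−nδ) ≤ 0.2; take ln: n ≥ ln(1/0.2)/δ = 1.609/1.352 = 1.190.
So 2 complete cycles are required.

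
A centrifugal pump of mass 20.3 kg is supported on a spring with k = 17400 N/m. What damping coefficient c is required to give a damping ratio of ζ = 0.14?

c_c = 2√(k·m) = 2√(17400 × 20.3) = 1189 N·s/m.
c = ζ·c_c = 0.14 × 1189 = 166.4 N·s/m.

166 N·s/m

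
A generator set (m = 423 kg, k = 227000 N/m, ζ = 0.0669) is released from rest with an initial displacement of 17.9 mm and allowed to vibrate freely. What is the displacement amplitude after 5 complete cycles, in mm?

2.18 mm

Logarithmic decrement δ = 2πζ/√(1 − ζ²) = 2π × 0.06690/√(1 − 0.00448) = 0.4213.
After n cycles, x_n/x₀ = e^(−nδ), so x_5 = 17.9 × e^(−5 × 0.4213) = 17.9 × 0.1217 = 2.178 mm.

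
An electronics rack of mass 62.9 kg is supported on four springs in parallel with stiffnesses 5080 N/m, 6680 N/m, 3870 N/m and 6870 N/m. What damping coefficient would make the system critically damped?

Parallel springs add: k_eq = 5080 + 6680 + 3870 + 6870 = 22500 N/m.
c_c = 2√(k_eq·m) = 2√(22500 × 62.9) = 2 × 1190 = 2379 N·s/m.

2380 N·s/m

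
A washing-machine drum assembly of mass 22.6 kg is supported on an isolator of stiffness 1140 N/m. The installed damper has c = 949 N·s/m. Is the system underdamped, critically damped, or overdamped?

c_c = 2√(k·m) = 321.0 N·s/m; ζ = c/c_c = 949/321.0 = 2.96.
Since ζ > 1 the system is overdamped.

overdamped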